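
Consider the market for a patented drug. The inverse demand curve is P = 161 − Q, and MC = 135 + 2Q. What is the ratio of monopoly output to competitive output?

Q_m/Q_c = 0.75

A monopolist chooses Q where MR = MC. MR = 161 − 2Q; setting this equal to 135 + 2Q gives Q = 6.5 and P = 154.5.
Competitive equilibrium sets price equal to marginal cost: 161 − Q = 135 + 2Q, so Q = 26/3 and P = 457/3.
Ratio Q_m/Q_c = 6.5/(26/3) = 0.75.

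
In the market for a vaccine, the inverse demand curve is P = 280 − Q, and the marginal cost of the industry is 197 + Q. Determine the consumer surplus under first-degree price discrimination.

CS = 0

With perfect price discrimination, output is the efficient level Q = 41.5 (where demand meets MC), but every buyer pays their willingness to pay: CS = 0 and PS = total surplus.
CS = 0.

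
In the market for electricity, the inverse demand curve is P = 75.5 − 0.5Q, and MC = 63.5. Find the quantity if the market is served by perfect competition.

Q = 24

Competitive firms price at marginal cost: P = 63.5, giving Q = 24.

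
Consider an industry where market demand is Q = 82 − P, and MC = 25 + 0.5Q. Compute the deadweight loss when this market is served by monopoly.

DWL = 173.28

Inverting demand: P = 82 − Q.
Competitive equilibrium sets price equal to marginal cost: 82 − Q = 25 + 0.5Q, so Q = 38 and P = 44.
The monopolist equates marginal revenue to marginal cost: 82 − 2Q = 25 + 0.5Q, so Q = 22.8. From demand, P = 59.2.
CS = ½·(82 − 44)·38 = 722; PS = (44·38 − 25·38 − ½·0.5·38²) = 361; TS = 1083.
CS = ½·(82 − 59.2)·22.8 = 259.92; PS = (59.2·22.8 − 25·22.8 − ½·0.5·22.8²) = 649.8; TS = 909.72.
DWL = 1083 − 909.72 = 173.28.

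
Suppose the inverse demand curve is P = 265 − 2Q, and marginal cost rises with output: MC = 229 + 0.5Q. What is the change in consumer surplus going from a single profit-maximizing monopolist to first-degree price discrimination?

Monopoly sets MR = MC: 265 − 4Q = 229 + 0.5Q ⇒ Q = 8, P = 265 − 2·8 = 249.
CS = ½·(265 − 249)·8 = 64.
Under first-degree price discrimination the firm charges each unit its demand price and produces up to where P = MC, i.e. Q = 14.4. Consumer surplus is zero; producer surplus equals total surplus.
CS = 0.
Change in consumer surplus: 0 − 64 = −64.

CS falls by 64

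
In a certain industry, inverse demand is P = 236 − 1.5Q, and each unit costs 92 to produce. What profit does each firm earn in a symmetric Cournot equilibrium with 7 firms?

In a 7-firm Cournot equilibrium, symmetry and the first-order condition give q = (236 − 92)/(12) = 12. So Q = 84 and P = 110.
Each firm's profit = (110 − 92)·12 = 216.

π_i = 216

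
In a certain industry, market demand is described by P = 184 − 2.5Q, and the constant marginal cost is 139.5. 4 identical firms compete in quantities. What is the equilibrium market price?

P = 148.4

With 4 symmetric Cournot firms, each firm's FOC gives 184 − 12.5q = 139.5, so q = 3.56, Q = 4·3.56 = 14.24, and P = 148.4.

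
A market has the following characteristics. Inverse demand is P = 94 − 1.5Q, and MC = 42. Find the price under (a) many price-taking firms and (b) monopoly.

Perfect competition: P = MC = 42, so 94 − 1.5Q = 42 and Q = 104/3.
The monopolist equates marginal revenue to marginal cost: 94 − 3Q = 42, so Q = 52/3. From demand, P = 68.

Competition: P = 42; Monopoly: P = 68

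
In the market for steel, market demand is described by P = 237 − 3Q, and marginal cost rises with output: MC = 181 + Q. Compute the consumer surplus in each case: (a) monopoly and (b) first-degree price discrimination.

The monopolist equates marginal revenue to marginal cost: 237 − 6Q = 181 + Q, so Q = 8. From demand, P = 213.
CS = ½·(237 − 213)·8 = 96.
With perfect price discrimination, output is the efficient level Q = 14 (where demand meets MC), but every buyer pays their willingness to pay: CS = 0 and PS = total surplus.
CS = 0.

Monopoly: CS = 96; Perfect PD: CS = 0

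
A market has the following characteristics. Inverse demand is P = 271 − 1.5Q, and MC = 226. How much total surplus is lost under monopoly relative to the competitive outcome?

Competitive firms price at marginal cost: P = 226, giving Q = 30.
Monopoly sets MR = MC: 271 − 3Q = 226 ⇒ Q = 15, P = 271 − 1.5·15 = 248.5.
DWL is the triangle between Q = 15 and Q = 30: ½·(30 − 15)·(248.5 − 226) = 168.75.

DWL = 168.75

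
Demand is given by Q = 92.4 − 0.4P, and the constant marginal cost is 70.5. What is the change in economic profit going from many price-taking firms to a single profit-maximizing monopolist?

π rises by 2576.025

Inverting demand: P = 231 − 2.5Q.
Competitive firms price at marginal cost: P = 70.5, giving Q = 64.2.
Profit = (70.5 − 70.5)·64.2 = 0.
Monopoly sets MR = MC: 231 − 5Q = 70.5 ⇒ Q = 32.1, P = 231 − 2.5·32.1 = 150.75.
Profit = (150.75 − 70.5)·32.1 = 2576.025.
Change in economic profit: 2576.025 − 0 = 2576.025.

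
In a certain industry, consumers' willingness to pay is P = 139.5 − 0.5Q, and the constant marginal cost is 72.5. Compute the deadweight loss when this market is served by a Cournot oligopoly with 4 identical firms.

DWL = 179.56

Competitive firms price at marginal cost: P = 72.5, giving Q = 134.
Cournot with 4 identical firms: the symmetric best-response condition is 139.5 − 2.5q = 72.5. Each firm produces q = 26.8, total output Q = 107.2, price P = 85.9.
DWL is the triangle between Q = 107.2 and Q = 134: ½·(134 − 107.2)·(85.9 − 72.5) = 179.56.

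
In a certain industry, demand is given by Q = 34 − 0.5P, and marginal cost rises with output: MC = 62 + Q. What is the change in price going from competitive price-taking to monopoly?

Price rises by 1.6

Inverting demand: P = 68 − 2Q.
Competitive equilibrium sets price equal to marginal cost: 68 − 2Q = 62 + Q, so Q = 2 and P = 64.
The monopolist equates marginal revenue to marginal cost: 68 − 4Q = 62 + Q, so Q = 1.2. From demand, P = 65.6.
Change in price: 65.6 − 64 = 1.6.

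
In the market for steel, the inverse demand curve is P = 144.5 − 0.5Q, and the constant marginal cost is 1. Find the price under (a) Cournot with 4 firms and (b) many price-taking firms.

Cournot: P = 29.7; Competition: P = 1

With 4 symmetric Cournot firms, each firm's FOC gives 144.5 − 2.5q = 1, so q = 57.4, Q = 4·57.4 = 229.6, and P = 29.7.
Perfect competition: P = MC = 1, so 144.5 − 0.5Q = 1 and Q = 287.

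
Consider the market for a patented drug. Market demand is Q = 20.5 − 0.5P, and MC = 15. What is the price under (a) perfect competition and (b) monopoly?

Competition: P = 15; Monopoly: P = 28

Inverting demand: P = 41 − 2Q.
Under competition P = MC = 15, so Q = (41 − 15)/2 = 13.
The monopolist equates marginal revenue to marginal cost: 41 − 4Q = 15, so Q = 6.5. From demand, P = 28.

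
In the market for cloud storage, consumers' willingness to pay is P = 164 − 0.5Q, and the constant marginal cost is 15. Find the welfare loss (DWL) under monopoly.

DWL = 5550.25

Competitive firms price at marginal cost: P = 15, giving Q = 298.
Monopoly sets MR = MC: 164 − Q = 15 ⇒ Q = 149, P = 164 − 0.5·149 = 89.5.
DWL is the triangle between Q = 149 and Q = 298: ½·(298 − 149)·(89.5 − 15) = 5550.25.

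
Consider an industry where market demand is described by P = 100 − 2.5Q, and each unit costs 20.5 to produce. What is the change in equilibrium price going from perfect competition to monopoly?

Competitive firms price at marginal cost: P = 20.5, giving Q = 31.8.
A monopolist chooses Q where MR = MC. MR = 100 − 5Q; setting this equal to 20.5 gives Q = 15.9 and P = 60.25.
Change in equilibrium price: 60.25 − 20.5 = 39.75.

P rises by 39.75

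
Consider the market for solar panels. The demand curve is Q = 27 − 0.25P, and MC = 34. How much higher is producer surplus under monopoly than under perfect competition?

Inverting demand: P = 108 − 4Q.
Competitive firms price at marginal cost: P = 34, giving Q = 18.5.
PS = (34 − 34)·18.5 = 0.
Monopoly sets MR = MC: 108 − 8Q = 34 ⇒ Q = 9.25, P = 108 − 4·9.25 = 71.
PS = (71 − 34)·9.25 = 342.25.
Change in producer surplus: 342.25 − 0 = 342.25.

PS rises by 342.25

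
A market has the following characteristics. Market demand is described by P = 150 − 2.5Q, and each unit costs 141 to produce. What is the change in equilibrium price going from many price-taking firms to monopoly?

P rises by 4.5

Perfect competition: P = MC = 141, so 150 − 2.5Q = 141 and Q = 3.6.
A monopolist chooses Q where MR = MC. MR = 150 − 5Q; setting this equal to 141 gives Q = 1.8 and P = 145.5.
Change in equilibrium price: 145.5 − 141 = 4.5.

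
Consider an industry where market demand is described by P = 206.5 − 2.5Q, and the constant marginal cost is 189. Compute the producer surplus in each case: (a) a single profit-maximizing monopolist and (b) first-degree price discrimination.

The monopolist equates marginal revenue to marginal cost: 206.5 − 5Q = 189, so Q = 3.5. From demand, P = 197.75.
PS = (197.75 − 189)·3.5 = 30.625.
A perfectly discriminating monopolist sells every unit with P(Q) ≥ MC(Q), so output equals the competitive quantity Q = 7. Each buyer pays their reservation price, so CS = 0 and the firm captures all surplus.
PS = ½·(206.5 − 189)·7 = 61.25.

Monopoly: PS = 30.625; Perfect PD: PS = 61.25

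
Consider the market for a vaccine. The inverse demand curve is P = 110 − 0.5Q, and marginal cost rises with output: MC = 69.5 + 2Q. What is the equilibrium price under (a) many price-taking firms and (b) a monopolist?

Competition: P = 101.9; Monopoly: P = 103.25

Competitive equilibrium sets price equal to marginal cost: 110 − 0.5Q = 69.5 + 2Q, so Q = 16.2 and P = 101.9.
The monopolist equates marginal revenue to marginal cost: 110 − Q = 69.5 + 2Q, so Q = 13.5. From demand, P = 103.25.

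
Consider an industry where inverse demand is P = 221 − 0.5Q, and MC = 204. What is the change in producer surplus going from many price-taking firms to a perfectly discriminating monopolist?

PS rises by 289

Competitive firms price at marginal cost: P = 204, giving Q = 34.
PS = (204 − 204)·34 = 0.
Under first-degree price discrimination the firm charges each unit its demand price and produces up to where P = MC, i.e. Q = 34. Consumer surplus is zero; producer surplus equals total surplus.
PS = ½·(221 − 204)·34 = 289.
Change in producer surplus: 289 − 0 = 289.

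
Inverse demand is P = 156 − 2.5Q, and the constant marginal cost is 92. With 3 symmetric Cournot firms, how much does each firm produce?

Cournot with 3 identical firms: the symmetric best-response condition is 156 − 10q = 92. Each firm produces q = 6.4, total output Q = 19.2, price P = 108.

q_i = 6.4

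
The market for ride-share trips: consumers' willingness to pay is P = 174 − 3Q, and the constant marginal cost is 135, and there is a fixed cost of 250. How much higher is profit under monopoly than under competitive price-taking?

Perfect competition: P = MC = 135, so 174 − 3Q = 135 and Q = 13.
Profit = (135 − 135)·13 − 250 = −250.
Monopoly sets MR = MC: 174 − 6Q = 135 ⇒ Q = 6.5, P = 174 − 3·6.5 = 154.5.
Profit = (154.5 − 135)·6.5 − 250 = −123.25.
Change in profit: −123.25 − −250 = 126.75.

π rises by 126.75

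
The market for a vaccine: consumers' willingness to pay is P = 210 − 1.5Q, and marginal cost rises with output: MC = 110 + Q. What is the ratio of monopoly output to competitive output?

A monopolist chooses Q where MR = MC. MR = 210 − 3Q; setting this equal to 110 + Q gives Q = 25 and P = 172.5.
Under competition P = MC: 210 − 1.5Q = 110 + Q ⇒ Q = 40, P = 150.
Ratio Q_m/Q_c = 25/40 = 0.625.

Q_m/Q_c = 0.625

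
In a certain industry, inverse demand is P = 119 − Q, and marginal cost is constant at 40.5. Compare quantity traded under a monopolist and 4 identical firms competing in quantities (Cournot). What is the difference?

Monopoly sets MR = MC: 119 − 2Q = 40.5 ⇒ Q = 39.25, P = 119 − 39.25 = 79.75.
In a 4-firm Cournot equilibrium, symmetry and the first-order condition give q = (119 − 40.5)/(5) = 15.7. So Q = 62.8 and P = 56.2.
Change in quantity traded: 62.8 − 39.25 = 23.55.

Quantity traded rises by 23.55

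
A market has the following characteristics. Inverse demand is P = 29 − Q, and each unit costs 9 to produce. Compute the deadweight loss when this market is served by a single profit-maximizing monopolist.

DWL = 50

Perfect competition: P = MC = 9, so 29 − Q = 9 and Q = 20.
Monopoly sets MR = MC: 29 − 2Q = 9 ⇒ Q = 10, P = 29 − 10 = 19.
DWL is the triangle between Q = 10 and Q = 20: ½·(20 − 10)·(19 − 9) = 50.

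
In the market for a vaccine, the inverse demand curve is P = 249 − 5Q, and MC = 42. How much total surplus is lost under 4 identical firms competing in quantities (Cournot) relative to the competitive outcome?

DWL = 171.396

Perfect competition: P = MC = 42, so 249 − 5Q = 42 and Q = 41.4.
With 4 symmetric Cournot firms, each firm's FOC gives 249 − 25q = 42, so q = 8.28, Q = 4·8.28 = 33.12, and P = 83.4.
DWL is the triangle between Q = 33.12 and Q = 41.4: ½·(41.4 − 33.12)·(83.4 − 42) = 171.396.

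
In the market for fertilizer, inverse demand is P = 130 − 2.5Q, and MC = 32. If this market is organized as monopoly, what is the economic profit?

Profit = 960.4

Monopoly sets MR = MC: 130 − 5Q = 32 ⇒ Q = 19.6, P = 130 − 2.5·19.6 = 81.
Profit = (81 − 32)·19.6 = 960.4.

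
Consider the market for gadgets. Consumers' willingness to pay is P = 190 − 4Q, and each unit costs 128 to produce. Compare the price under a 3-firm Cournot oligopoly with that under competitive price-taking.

With 3 symmetric Cournot firms, each firm's FOC gives 190 − 16q = 128, so q = 3.875, Q = 3·3.875 = 11.625, and P = 143.5.
Perfect competition: P = MC = 128, so 190 − 4Q = 128 and Q = 15.5.

Cournot: P = 143.5; Competition: P = 128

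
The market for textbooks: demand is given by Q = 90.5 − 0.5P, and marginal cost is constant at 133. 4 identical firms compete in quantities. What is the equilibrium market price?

Inverting demand: P = 181 − 2Q.
Cournot with 4 identical firms: the symmetric best-response condition is 181 − 10q = 133. Each firm produces q = 4.8, total output Q = 19.2, price P = 142.6.

P = 142.6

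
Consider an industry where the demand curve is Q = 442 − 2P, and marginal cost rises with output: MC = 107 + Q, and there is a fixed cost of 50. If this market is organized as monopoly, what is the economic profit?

Inverting demand: P = 221 − 0.5Q.
Monopoly sets MR = MC: 221 − Q = 107 + Q ⇒ Q = 57, P = 221 − 0.5·57 = 192.5.
Profit = 192.5·57 − (107·57 + ½·1·57²) − 50 = 3199.

Profit = 3199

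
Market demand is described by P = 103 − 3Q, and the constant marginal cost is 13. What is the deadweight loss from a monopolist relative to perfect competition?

DWL = 337.5

Perfect competition: P = MC = 13, so 103 − 3Q = 13 and Q = 30.
A monopolist chooses Q where MR = MC. MR = 103 − 6Q; setting this equal to 13 gives Q = 15 and P = 58.
DWL is the triangle between Q = 15 and Q = 30: ½·(30 − 15)·(58 − 13) = 337.5.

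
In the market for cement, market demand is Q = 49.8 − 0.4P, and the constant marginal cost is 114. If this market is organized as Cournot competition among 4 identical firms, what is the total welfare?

Inverting demand: P = 124.5 − 2.5Q.
Cournot with 4 identical firms: the symmetric best-response condition is 124.5 − 12.5q = 114. Each firm produces q = 0.84, total output Q = 3.36, price P = 116.1.
CS = ½·(124.5 − 116.1)·3.36 = 14.112; PS = (116.1 − 114)·3.36 = 7.056; TS = 21.168.

TS = 21.168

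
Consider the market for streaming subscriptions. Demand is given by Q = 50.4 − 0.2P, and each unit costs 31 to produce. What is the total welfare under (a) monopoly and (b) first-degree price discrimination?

Inverting demand: P = 252 − 5Q.
The monopolist equates marginal revenue to marginal cost: 252 − 10Q = 31, so Q = 22.1. From demand, P = 141.5.
CS = ½·(252 − 141.5)·22.1 = 1221.025; PS = (141.5 − 31)·22.1 = 2442.05; TS = 3663.075.
Under first-degree price discrimination the firm charges each unit its demand price and produces up to where P = MC, i.e. Q = 44.2. Consumer surplus is zero; producer surplus equals total surplus.
TS = 4884.1 (equal to competitive TS).

Monopoly: TS = 3663.075; Perfect PD: TS = 4884.1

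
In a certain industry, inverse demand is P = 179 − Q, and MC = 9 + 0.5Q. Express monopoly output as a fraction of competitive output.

A monopolist chooses Q where MR = MC. MR = 179 − 2Q; setting this equal to 9 + 0.5Q gives Q = 68 and P = 111.
Under competition P = MC: 179 − Q = 9 + 0.5Q ⇒ Q = 340/3, P = 197/3.
Ratio Q_m/Q_c = 68/(340/3) = 0.6.

Q_m/Q_c = 0.6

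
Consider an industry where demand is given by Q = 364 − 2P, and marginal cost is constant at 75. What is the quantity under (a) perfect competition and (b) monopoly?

Competition: Q = 214; Monopoly: Q = 107

Inverting demand: P = 182 − 0.5Q.
Perfect competition: P = MC = 75, so 182 − 0.5Q = 75 and Q = 214.
Monopoly sets MR = MC: 182 − Q = 75 ⇒ Q = 107, P = 182 − 0.5·107 = 128.5.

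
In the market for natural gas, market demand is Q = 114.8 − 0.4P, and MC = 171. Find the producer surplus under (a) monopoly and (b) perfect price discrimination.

Monopoly: PS = 1345.6; Perfect PD: PS = 2691.2

Inverting demand: P = 287 − 2.5Q.
A monopolist chooses Q where MR = MC. MR = 287 − 5Q; setting this equal to 171 gives Q = 23.2 and P = 229.
PS = (229 − 171)·23.2 = 1345.6.
Under first-degree price discrimination the firm charges each unit its demand price and produces up to where P = MC, i.e. Q = 46.4. Consumer surplus is zero; producer surplus equals total surplus.
PS = ½·(287 − 171)·46.4 = 2691.2.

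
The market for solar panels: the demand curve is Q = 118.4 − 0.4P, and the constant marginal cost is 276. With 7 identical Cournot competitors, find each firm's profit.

Inverting demand: P = 296 − 2.5Q.
With 7 symmetric Cournot firms, each firm's FOC gives 296 − 20q = 276, so q = 1, Q = 7·1 = 7, and P = 278.5.
Each firm's profit = (278.5 − 276)·1 = 2.5.

π_i = 2.5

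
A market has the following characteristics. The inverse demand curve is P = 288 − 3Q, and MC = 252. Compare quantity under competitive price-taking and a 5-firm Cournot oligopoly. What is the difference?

Q falls by 2

Competitive firms price at marginal cost: P = 252, giving Q = 12.
In a 5-firm Cournot equilibrium, symmetry and the first-order condition give q = (288 − 252)/(18) = 2. So Q = 10 and P = 258.
Change in quantity: 10 − 12 = −2.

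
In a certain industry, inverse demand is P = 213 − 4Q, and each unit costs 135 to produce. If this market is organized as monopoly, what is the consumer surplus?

The monopolist equates marginal revenue to marginal cost: 213 − 8Q = 135, so Q = 9.75. From demand, P = 174.
CS = ½·(213 − 174)·9.75 = 190.125.

CS = 190.125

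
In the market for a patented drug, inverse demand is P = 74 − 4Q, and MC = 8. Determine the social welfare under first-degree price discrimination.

A perfectly discriminating monopolist sells every unit with P(Q) ≥ MC(Q), so output equals the competitive quantity Q = 16.5. Each buyer pays their reservation price, so CS = 0 and the firm captures all surplus.
TS = 544.5 (equal to competitive TS).

TS = 544.5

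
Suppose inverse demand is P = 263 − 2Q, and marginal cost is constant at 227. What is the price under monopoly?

P = 245

A monopolist chooses Q where MR = MC. MR = 263 − 4Q; setting this equal to 227 gives Q = 9 and P = 245.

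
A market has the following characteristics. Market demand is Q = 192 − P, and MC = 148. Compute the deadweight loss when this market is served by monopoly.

DWL = 242

Inverting demand: P = 192 − Q.
Perfect competition: P = MC = 148, so 192 − Q = 148 and Q = 44.
Monopoly sets MR = MC: 192 − 2Q = 148 ⇒ Q = 22, P = 192 − 22 = 170.
DWL is the triangle between Q = 22 and Q = 44: ½·(44 − 22)·(170 − 148) = 242.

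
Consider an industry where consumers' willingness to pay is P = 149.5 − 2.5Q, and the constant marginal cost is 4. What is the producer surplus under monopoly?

PS = 2117.025

Monopoly sets MR = MC: 149.5 − 5Q = 4 ⇒ Q = 29.1, P = 149.5 − 2.5·29.1 = 76.75.
PS = (76.75 − 4)·29.1 = 2117.025.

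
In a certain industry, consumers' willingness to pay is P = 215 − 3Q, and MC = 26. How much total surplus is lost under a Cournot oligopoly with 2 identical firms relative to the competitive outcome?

DWL = 661.5

Perfect competition: P = MC = 26, so 215 − 3Q = 26 and Q = 63.
In a 2-firm Cournot equilibrium, symmetry and the first-order condition give q = (215 − 26)/(9) = 21. So Q = 42 and P = 89.
DWL is the triangle between Q = 42 and Q = 63: ½·(63 − 42)·(89 − 26) = 661.5.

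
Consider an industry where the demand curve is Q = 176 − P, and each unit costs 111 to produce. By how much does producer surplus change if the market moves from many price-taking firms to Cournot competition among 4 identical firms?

Producer surplus rises by 676

Inverting demand: P = 176 − Q.
Perfect competition: P = MC = 111, so 176 − Q = 111 and Q = 65.
PS = (111 − 111)·65 = 0.
Cournot with 4 identical firms: the symmetric best-response condition is 176 − 5q = 111. Each firm produces q = 13, total output Q = 52, price P = 124.
PS = (124 − 111)·52 = 676.
Change in producer surplus: 676 − 0 = 676.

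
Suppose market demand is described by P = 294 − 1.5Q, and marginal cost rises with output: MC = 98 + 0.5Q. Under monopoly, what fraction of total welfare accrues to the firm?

PS/TS = 0.7

The monopolist equates marginal revenue to marginal cost: 294 − 3Q = 98 + 0.5Q, so Q = 56. From demand, P = 210.
CS = ½·(294 − 210)·56 = 2352.
PS = P·Q − VC(Q) = 210·56 − (98·56 + ½·0.5·56²) = 5488.
Share captured = PS/TS = 5488/7840 = 0.7.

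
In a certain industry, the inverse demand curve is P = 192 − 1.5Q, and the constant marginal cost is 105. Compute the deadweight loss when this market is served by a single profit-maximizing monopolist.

DWL = 630.75

Competitive firms price at marginal cost: P = 105, giving Q = 58.
The monopolist equates marginal revenue to marginal cost: 192 − 3Q = 105, so Q = 29. From demand, P = 148.5.
DWL is the triangle between Q = 29 and Q = 58: ½·(58 − 29)·(148.5 − 105) = 630.75.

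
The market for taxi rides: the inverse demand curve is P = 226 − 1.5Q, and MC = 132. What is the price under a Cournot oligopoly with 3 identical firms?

Cournot with 3 identical firms: the symmetric best-response condition is 226 − 6q = 132. Each firm produces q = 47/3, total output Q = 47, price P = 155.5.

P = 155.5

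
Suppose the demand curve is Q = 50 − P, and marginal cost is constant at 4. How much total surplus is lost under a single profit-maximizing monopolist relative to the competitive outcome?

Inverting demand: P = 50 − Q.
Under competition P = MC = 4, so Q = (50 − 4)/1 = 46.
Monopoly sets MR = MC: 50 − 2Q = 4 ⇒ Q = 23, P = 50 − 23 = 27.
DWL is the triangle between Q = 23 and Q = 46: ½·(46 − 23)·(27 − 4) = 264.5.

DWL = 264.5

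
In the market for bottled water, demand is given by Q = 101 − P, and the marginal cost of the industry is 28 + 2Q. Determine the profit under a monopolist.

Inverting demand: P = 101 − Q.
A monopolist chooses Q where MR = MC. MR = 101 − 2Q; setting this equal to 28 + 2Q gives Q = 18.25 and P = 82.75.
Profit = 82.75·18.25 − (28·18.25 + ½·2·18.25²) = 666.125.

Profit = 666.125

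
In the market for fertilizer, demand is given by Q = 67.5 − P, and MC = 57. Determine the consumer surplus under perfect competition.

Inverting demand: P = 67.5 − Q.
Under competition P = MC = 57, so Q = (67.5 − 57)/1 = 10.5.
CS = ½·(67.5 − 57)·10.5 = 55.125.

CS = 55.125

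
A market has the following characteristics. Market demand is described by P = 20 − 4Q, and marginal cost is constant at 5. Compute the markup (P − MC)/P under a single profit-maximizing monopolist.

Lerner index = 0.6

A monopolist chooses Q where MR = MC. MR = 20 − 8Q; setting this equal to 5 gives Q = 1.875 and P = 12.5.
Lerner index = (P − MC)/P = (12.5 − 5)/12.5 = 0.6.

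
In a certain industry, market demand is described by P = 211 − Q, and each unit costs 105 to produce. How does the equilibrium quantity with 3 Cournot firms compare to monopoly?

In a 3-firm Cournot equilibrium, symmetry and the first-order condition give q = (211 − 105)/(4) = 26.5. So Q = 79.5 and P = 131.5.
Monopoly sets MR = MC: 211 − 2Q = 105 ⇒ Q = 53, P = 211 − 53 = 158.

Cournot: Q = 79.5; Monopoly: Q = 53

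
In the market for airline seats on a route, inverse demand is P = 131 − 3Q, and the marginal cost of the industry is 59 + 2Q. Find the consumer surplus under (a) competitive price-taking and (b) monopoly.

Competitive equilibrium sets price equal to marginal cost: 131 − 3Q = 59 + 2Q, so Q = 14.4 and P = 87.8.
CS = ½·(131 − 87.8)·14.4 = 311.04.
The monopolist equates marginal revenue to marginal cost: 131 − 6Q = 59 + 2Q, so Q = 9. From demand, P = 104.
CS = ½·(131 − 104)·9 = 121.5.

Competition: CS = 311.04; Monopoly: CS = 121.5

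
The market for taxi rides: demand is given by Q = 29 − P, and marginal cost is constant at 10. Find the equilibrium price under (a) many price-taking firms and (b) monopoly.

Inverting demand: P = 29 − Q.
Under competition P = MC = 10, so Q = (29 − 10)/1 = 19.
The monopolist equates marginal revenue to marginal cost: 29 − 2Q = 10, so Q = 9.5. From demand, P = 19.5.

Competition: P = 10; Monopoly: P = 19.5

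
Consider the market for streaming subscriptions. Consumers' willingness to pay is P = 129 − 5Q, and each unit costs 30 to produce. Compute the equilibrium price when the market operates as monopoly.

A monopolist chooses Q where MR = MC. MR = 129 − 10Q; setting this equal to 30 gives Q = 9.9 and P = 79.5.

P = 79.5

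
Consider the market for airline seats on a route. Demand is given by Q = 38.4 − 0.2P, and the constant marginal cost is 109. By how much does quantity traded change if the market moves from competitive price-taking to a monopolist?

Q falls by 8.3

Inverting demand: P = 192 − 5Q.
Perfect competition: P = MC = 109, so 192 − 5Q = 109 and Q = 16.6.
Monopoly sets MR = MC: 192 − 10Q = 109 ⇒ Q = 8.3, P = 192 − 5·8.3 = 150.5.
Change in quantity traded: 8.3 − 16.6 = −8.3.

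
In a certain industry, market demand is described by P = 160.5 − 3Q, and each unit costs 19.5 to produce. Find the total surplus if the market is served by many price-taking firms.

Under competition P = MC = 19.5, so Q = (160.5 − 19.5)/3 = 47.
CS = ½·(160.5 − 19.5)·47 = 3313.5; PS = (19.5 − 19.5)·47 = 0; TS = 3313.5.

TS = 3313.5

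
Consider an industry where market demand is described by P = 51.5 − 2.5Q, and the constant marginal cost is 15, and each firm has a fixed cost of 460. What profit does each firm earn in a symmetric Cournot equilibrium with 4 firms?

With 4 symmetric Cournot firms, each firm's FOC gives 51.5 − 12.5q = 15, so q = 2.92, Q = 4·2.92 = 11.68, and P = 22.3.
Each firm's profit = (22.3 − 15)·2.92 − 460 = −438.684.

π_i = −438.684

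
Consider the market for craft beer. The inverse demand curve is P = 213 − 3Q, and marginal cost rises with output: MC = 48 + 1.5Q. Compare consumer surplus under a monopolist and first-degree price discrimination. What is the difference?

The monopolist equates marginal revenue to marginal cost: 213 − 6Q = 48 + 1.5Q, so Q = 22. From demand, P = 147.
CS = ½·(213 − 147)·22 = 726.
A perfectly discriminating monopolist sells every unit with P(Q) ≥ MC(Q), so output equals the competitive quantity Q = 110/3. Each buyer pays their reservation price, so CS = 0 and the firm captures all surplus.
CS = 0.
Change in consumer surplus: 0 − 726 = −726.

Consumer surplus falls by 726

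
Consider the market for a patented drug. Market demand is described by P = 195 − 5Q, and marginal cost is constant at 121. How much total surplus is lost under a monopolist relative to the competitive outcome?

Competitive firms price at marginal cost: P = 121, giving Q = 14.8.
A monopolist chooses Q where MR = MC. MR = 195 − 10Q; setting this equal to 121 gives Q = 7.4 and P = 158.
DWL is the triangle between Q = 7.4 and Q = 14.8: ½·(14.8 − 7.4)·(158 − 121) = 136.9.

DWL = 136.9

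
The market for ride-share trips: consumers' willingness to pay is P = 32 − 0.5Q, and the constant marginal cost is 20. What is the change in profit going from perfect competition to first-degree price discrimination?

π rises by 144

Competitive firms price at marginal cost: P = 20, giving Q = 24.
Profit = (20 − 20)·24 = 0.
A perfectly discriminating monopolist sells every unit with P(Q) ≥ MC(Q), so output equals the competitive quantity Q = 24. Each buyer pays their reservation price, so CS = 0 and the firm captures all surplus.
PS equals the full surplus area, 144. Profit = 144 = 144.
Change in profit: 144 − 0 = 144.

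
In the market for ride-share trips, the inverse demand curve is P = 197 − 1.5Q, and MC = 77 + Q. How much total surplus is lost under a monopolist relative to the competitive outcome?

Under competition P = MC: 197 − 1.5Q = 77 + Q ⇒ Q = 48, P = 125.
A monopolist chooses Q where MR = MC. MR = 197 − 3Q; setting this equal to 77 + Q gives Q = 30 and P = 152.
CS = ½·(197 − 125)·48 = 1728; PS = (125·48 − 77·48 − ½·1·48²) = 1152; TS = 2880.
CS = ½·(197 − 152)·30 = 675; PS = (152·30 − 77·30 − ½·1·30²) = 1800; TS = 2475.
DWL = 2880 − 2475 = 405.

DWL = 405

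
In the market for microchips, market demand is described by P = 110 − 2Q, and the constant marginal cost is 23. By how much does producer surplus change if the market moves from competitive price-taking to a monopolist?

PS rises by 946.125

Perfect competition: P = MC = 23, so 110 − 2Q = 23 and Q = 43.5.
PS = (23 − 23)·43.5 = 0.
The monopolist equates marginal revenue to marginal cost: 110 − 4Q = 23, so Q = 21.75. From demand, P = 66.5.
PS = (66.5 − 23)·21.75 = 946.125.
Change in producer surplus: 946.125 − 0 = 946.125.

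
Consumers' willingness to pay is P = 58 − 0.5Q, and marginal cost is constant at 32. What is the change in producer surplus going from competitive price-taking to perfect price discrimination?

Under competition P = MC = 32, so Q = (58 − 32)/0.5 = 52.
PS = (32 − 32)·52 = 0.
A perfectly discriminating monopolist sells every unit with P(Q) ≥ MC(Q), so output equals the competitive quantity Q = 52. Each buyer pays their reservation price, so CS = 0 and the firm captures all surplus.
PS = ½·(58 − 32)·52 = 676.
Change in producer surplus: 676 − 0 = 676.

Producer surplus rises by 676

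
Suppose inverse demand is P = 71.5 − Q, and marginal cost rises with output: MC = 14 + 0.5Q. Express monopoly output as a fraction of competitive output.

A monopolist chooses Q where MR = MC. MR = 71.5 − 2Q; setting this equal to 14 + 0.5Q gives Q = 23 and P = 48.5.
Competitive equilibrium sets price equal to marginal cost: 71.5 − Q = 14 + 0.5Q, so Q = 115/3 and P = 199/6.
Ratio Q_m/Q_c = 23/(115/3) = 0.6.

Q_m/Q_c = 0.6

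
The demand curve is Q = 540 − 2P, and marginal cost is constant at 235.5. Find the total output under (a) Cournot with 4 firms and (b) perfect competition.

Inverting demand: P = 270 − 0.5Q.
Cournot with 4 identical firms: the symmetric best-response condition is 270 − 2.5q = 235.5. Each firm produces q = 13.8, total output Q = 55.2, price P = 242.4.
Competitive firms price at marginal cost: P = 235.5, giving Q = 69.

Cournot: Q = 55.2; Competition: Q = 69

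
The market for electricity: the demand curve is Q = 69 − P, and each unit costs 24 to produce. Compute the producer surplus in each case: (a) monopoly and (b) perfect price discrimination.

Inverting demand: P = 69 − Q.
The monopolist equates marginal revenue to marginal cost: 69 − 2Q = 24, so Q = 22.5. From demand, P = 46.5.
PS = (46.5 − 24)·22.5 = 506.25.
With perfect price discrimination, output is the efficient level Q = 45 (where demand meets MC), but every buyer pays their willingness to pay: CS = 0 and PS = total surplus.
PS = ½·(69 − 24)·45 = 1012.5.

Monopoly: PS = 506.25; Perfect PD: PS = 1012.5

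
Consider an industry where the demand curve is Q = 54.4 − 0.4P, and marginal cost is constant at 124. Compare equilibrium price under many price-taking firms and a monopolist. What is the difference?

Inverting demand: P = 136 − 2.5Q.
Under competition P = MC = 124, so Q = (136 − 124)/2.5 = 4.8.
A monopolist chooses Q where MR = MC. MR = 136 − 5Q; setting this equal to 124 gives Q = 2.4 and P = 130.
Change in equilibrium price: 130 − 124 = 6.

P rises by 6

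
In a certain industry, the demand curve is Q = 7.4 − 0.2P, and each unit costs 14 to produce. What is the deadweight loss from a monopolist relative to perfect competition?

DWL = 13.225

Inverting demand: P = 37 − 5Q.
Perfect competition: P = MC = 14, so 37 − 5Q = 14 and Q = 4.6.
The monopolist equates marginal revenue to marginal cost: 37 − 10Q = 14, so Q = 2.3. From demand, P = 25.5.
DWL is the triangle between Q = 2.3 and Q = 4.6: ½·(4.6 − 2.3)·(25.5 − 14) = 13.225.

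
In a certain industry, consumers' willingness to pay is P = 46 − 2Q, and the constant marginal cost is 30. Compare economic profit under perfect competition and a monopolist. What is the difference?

Perfect competition: P = MC = 30, so 46 − 2Q = 30 and Q = 8.
Profit = (30 − 30)·8 = 0.
Monopoly sets MR = MC: 46 − 4Q = 30 ⇒ Q = 4, P = 46 − 2·4 = 38.
Profit = (38 − 30)·4 = 32.
Change in economic profit: 32 − 0 = 32.

π rises by 32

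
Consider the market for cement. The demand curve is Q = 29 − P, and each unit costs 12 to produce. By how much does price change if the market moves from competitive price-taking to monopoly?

P rises by 8.5

Inverting demand: P = 29 − Q.
Under competition P = MC = 12, so Q = (29 − 12)/1 = 17.
The monopolist equates marginal revenue to marginal cost: 29 − 2Q = 12, so Q = 8.5. From demand, P = 20.5.
Change in price: 20.5 − 12 = 8.5.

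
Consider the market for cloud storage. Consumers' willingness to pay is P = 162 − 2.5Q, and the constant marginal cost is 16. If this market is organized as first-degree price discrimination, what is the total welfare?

With perfect price discrimination, output is the efficient level Q = 58.4 (where demand meets MC), but every buyer pays their willingness to pay: CS = 0 and PS = total surplus.
TS = 4263.2 (equal to competitive TS).

TS = 4263.2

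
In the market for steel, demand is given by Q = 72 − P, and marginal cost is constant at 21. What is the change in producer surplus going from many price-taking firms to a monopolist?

Inverting demand: P = 72 − Q.
Perfect competition: P = MC = 21, so 72 − Q = 21 and Q = 51.
PS = (21 − 21)·51 = 0.
A monopolist chooses Q where MR = MC. MR = 72 − 2Q; setting this equal to 21 gives Q = 25.5 and P = 46.5.
PS = (46.5 − 21)·25.5 = 650.25.
Change in producer surplus: 650.25 − 0 = 650.25.

PS rises by 650.25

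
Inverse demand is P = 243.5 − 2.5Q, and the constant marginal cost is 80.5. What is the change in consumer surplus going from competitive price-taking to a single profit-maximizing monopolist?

CS falls by 3985.35

Competitive firms price at marginal cost: P = 80.5, giving Q = 65.2.
CS = ½·(243.5 − 80.5)·65.2 = 5313.8.
A monopolist chooses Q where MR = MC. MR = 243.5 − 5Q; setting this equal to 80.5 gives Q = 32.6 and P = 162.
CS = ½·(243.5 − 162)·32.6 = 1328.45.
Change in consumer surplus: 1328.45 − 5313.8 = −3985.35.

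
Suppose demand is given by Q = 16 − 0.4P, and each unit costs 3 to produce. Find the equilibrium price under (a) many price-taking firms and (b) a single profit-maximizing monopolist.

Inverting demand: P = 40 − 2.5Q.
Competitive firms price at marginal cost: P = 3, giving Q = 14.8.
Monopoly sets MR = MC: 40 − 5Q = 3 ⇒ Q = 7.4, P = 40 − 2.5·7.4 = 21.5.

Competition: P = 3; Monopoly: P = 21.5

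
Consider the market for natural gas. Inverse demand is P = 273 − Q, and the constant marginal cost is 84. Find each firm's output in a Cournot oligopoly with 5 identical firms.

Cournot with 5 identical firms: the symmetric best-response condition is 273 − 6q = 84. Each firm produces q = 31.5, total output Q = 157.5, price P = 115.5.

q_i = 31.5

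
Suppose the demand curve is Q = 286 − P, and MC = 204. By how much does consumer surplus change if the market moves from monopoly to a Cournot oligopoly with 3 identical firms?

CS rises by 1050.625

Inverting demand: P = 286 − Q.
Monopoly sets MR = MC: 286 − 2Q = 204 ⇒ Q = 41, P = 286 − 41 = 245.
CS = ½·(286 − 245)·41 = 840.5.
In a 3-firm Cournot equilibrium, symmetry and the first-order condition give q = (286 − 204)/(4) = 20.5. So Q = 61.5 and P = 224.5.
CS = ½·(286 − 224.5)·61.5 = 1891.125.
Change in consumer surplus: 1891.125 − 840.5 = 1050.625.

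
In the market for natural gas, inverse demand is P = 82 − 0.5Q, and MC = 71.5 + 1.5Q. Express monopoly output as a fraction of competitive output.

Monopoly sets MR = MC: 82 − Q = 71.5 + 1.5Q ⇒ Q = 4.2, P = 82 − 0.5·4.2 = 79.9.
Under competition P = MC: 82 − 0.5Q = 71.5 + 1.5Q ⇒ Q = 5.25, P = 79.375.
Ratio Q_m/Q_c = 4.2/5.25 = 0.8.

Q_m/Q_c = 0.8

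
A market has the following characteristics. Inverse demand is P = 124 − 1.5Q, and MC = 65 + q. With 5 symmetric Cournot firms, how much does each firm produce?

In a 5-firm Cournot equilibrium, symmetry and the first-order condition give q = (124 − 65)/(10) = 5.9. So Q = 29.5 and P = 79.75.

q_i = 5.9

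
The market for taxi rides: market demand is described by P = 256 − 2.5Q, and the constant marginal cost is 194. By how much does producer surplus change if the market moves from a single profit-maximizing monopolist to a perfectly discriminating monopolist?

A monopolist chooses Q where MR = MC. MR = 256 − 5Q; setting this equal to 194 gives Q = 12.4 and P = 225.
PS = (225 − 194)·12.4 = 384.4.
A perfectly discriminating monopolist sells every unit with P(Q) ≥ MC(Q), so output equals the competitive quantity Q = 24.8. Each buyer pays their reservation price, so CS = 0 and the firm captures all surplus.
PS = ½·(256 − 194)·24.8 = 768.8.
Change in producer surplus: 768.8 − 384.4 = 384.4.

PS rises by 384.4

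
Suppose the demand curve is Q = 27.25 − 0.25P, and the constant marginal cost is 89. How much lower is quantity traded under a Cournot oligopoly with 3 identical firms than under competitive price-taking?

Q falls by 1.25

Inverting demand: P = 109 − 4Q.
Competitive firms price at marginal cost: P = 89, giving Q = 5.
With 3 symmetric Cournot firms, each firm's FOC gives 109 − 16q = 89, so q = 1.25, Q = 3·1.25 = 3.75, and P = 94.
Change in quantity traded: 3.75 − 5 = −1.25.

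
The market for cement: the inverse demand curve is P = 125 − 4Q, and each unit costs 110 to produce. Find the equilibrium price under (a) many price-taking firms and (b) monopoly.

Perfect competition: P = MC = 110, so 125 − 4Q = 110 and Q = 3.75.
Monopoly sets MR = MC: 125 − 8Q = 110 ⇒ Q = 1.875, P = 125 − 4·1.875 = 117.5.

Competition: P = 110; Monopoly: P = 117.5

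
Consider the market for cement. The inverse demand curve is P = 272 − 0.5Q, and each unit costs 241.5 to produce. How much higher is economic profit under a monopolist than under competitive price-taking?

Under competition P = MC = 241.5, so Q = (272 − 241.5)/0.5 = 61.
Profit = (241.5 − 241.5)·61 = 0.
The monopolist equates marginal revenue to marginal cost: 272 − Q = 241.5, so Q = 30.5. From demand, P = 256.75.
Profit = (256.75 − 241.5)·30.5 = 465.125.
Change in economic profit: 465.125 − 0 = 465.125.

π rises by 465.125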